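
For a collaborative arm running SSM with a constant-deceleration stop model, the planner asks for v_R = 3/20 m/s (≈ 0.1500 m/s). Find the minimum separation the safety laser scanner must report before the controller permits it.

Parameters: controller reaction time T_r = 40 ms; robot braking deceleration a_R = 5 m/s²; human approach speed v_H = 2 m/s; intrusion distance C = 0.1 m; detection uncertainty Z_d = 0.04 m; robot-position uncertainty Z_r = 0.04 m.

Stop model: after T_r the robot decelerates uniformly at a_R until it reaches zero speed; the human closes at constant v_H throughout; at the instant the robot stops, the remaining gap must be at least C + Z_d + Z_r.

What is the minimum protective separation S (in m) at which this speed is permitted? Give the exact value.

braking lasts T_s = (3/20)/5 = 0.0300 s
robot covers v_R·T_r = 0.1500·0.0400 = 0.0060 m before braking
robot covers 0.1500·0.0300 − ½·5.0000·0.0300² = 0.0022 m while stopping
person approaches 2.0000·(0.0400+0.0300) = 0.1400 m
margins: 0.1000+0.0400+0.0400 = 0.1800 m
S_min ≈ 0.0060+0.0022+0.1400+0.1800  ⇒  S_min = 1313/4000 m

S_min = 1313/4000 m = 0.3282 m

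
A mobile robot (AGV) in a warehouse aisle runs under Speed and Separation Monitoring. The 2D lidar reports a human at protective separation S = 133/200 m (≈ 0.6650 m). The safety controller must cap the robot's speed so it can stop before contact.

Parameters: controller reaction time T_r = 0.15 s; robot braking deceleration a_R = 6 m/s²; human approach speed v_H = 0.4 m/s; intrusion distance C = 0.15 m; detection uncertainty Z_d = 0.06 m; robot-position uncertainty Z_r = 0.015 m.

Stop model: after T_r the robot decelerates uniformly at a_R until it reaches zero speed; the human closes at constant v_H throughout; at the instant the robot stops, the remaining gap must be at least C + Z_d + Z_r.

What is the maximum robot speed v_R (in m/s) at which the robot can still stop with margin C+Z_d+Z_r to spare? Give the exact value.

quadratic (1/12)·v² + (13/60)·v + (-19/50) = 0
  disc = (13/60)² − 4·(1/12)·(-19/50) = 25/144 ; √disc = 5/12
  v_R = (−(13/60) + 5/12) / (2·(1/12)) = 6/5 m/s
check:
braking lasts T_s = (6/5)/6 = 0.2000 s
robot in T_r: 1.2000·0.1500 = 0.1800 m
braking distance = 1.2000²/(2·6.0000) = 0.1200 m
human over T_r+T_s: 0.4000·(0.1500+0.2000) = 0.1400 m
C+Z_d+Z_r = 0.1500+0.0600+0.0150 = 0.2250 m
sum ≈ 0.1800+0.1200+0.1400+0.2250 ≈ 0.6650 m = S ✓

v_R_max = 6/5 m/s = 1.2000 m/s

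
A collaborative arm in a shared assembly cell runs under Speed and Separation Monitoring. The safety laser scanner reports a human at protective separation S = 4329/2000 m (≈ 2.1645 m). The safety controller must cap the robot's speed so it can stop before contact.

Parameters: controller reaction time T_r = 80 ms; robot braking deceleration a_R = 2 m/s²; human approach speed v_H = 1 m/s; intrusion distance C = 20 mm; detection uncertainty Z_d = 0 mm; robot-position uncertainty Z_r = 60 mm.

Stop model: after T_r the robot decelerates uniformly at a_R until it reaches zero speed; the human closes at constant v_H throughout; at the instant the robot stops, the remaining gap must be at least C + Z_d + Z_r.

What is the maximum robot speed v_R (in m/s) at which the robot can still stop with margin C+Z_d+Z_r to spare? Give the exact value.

collect terms ⇒ (1/4)·v_R² + (29/50)·v_R + (-4009/2000) = 0
  disc = (29/50)² − 4·(1/4)·(-4009/2000) = 23409/10000 ; √disc = 153/100
  v_R = (−(29/50) + 153/100) / (2·(1/4)) = 19/10 m/s
check:
stop time T_s = (19/10)/2 = 0.9500 s
robot in T_r: 1.9000·0.0800 = 0.1520 m
robot covers 1.9000·0.9500 − ½·2.0000·0.9500² = 0.9025 m while stopping
person approaches 1.0000·(0.0800+0.9500) = 1.0300 m
residual clearance needed = 0.0200+0.0000+0.0600 = 0.0800 m
sum ≈ 0.1520+0.9025+1.0300+0.0800 ≈ 2.1645 m = S ✓

v_R_max = 19/10 m/s = 1.9000 m/s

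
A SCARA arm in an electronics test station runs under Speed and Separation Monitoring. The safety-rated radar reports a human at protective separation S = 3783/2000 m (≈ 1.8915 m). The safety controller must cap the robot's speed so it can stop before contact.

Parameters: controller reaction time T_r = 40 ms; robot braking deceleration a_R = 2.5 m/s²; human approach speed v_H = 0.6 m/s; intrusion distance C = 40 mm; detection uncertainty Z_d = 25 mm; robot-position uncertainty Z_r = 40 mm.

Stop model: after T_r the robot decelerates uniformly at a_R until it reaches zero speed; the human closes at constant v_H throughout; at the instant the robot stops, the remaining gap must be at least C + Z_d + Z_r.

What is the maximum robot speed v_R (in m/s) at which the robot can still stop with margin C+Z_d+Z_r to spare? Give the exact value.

v_R_max = 47/20 m/s = 2.3500 m/s

quadratic (1/5)·v² + (7/25)·v + (-141/80) = 0
  disc = (7/25)² − 4·(1/5)·(-141/80) = 3721/2500 ; √disc = 61/50
  v_R = (−(7/25) + 61/50) / (2·(1/5)) = 47/20 m/s
check:
braking lasts T_s = (47/20)/(5/2) = 0.9400 s
robot covers v_R·T_r = 2.3500·0.0400 = 0.0940 m before braking
braking distance = 2.3500²/(2·2.5000) = 1.1045 m
human over T_r+T_s: 0.6000·(0.0400+0.9400) = 0.5880 m
margins: 0.0400+0.0250+0.0400 = 0.1050 m
sum ≈ 0.0940+1.1045+0.5880+0.1050 ≈ 1.8915 m = S ✓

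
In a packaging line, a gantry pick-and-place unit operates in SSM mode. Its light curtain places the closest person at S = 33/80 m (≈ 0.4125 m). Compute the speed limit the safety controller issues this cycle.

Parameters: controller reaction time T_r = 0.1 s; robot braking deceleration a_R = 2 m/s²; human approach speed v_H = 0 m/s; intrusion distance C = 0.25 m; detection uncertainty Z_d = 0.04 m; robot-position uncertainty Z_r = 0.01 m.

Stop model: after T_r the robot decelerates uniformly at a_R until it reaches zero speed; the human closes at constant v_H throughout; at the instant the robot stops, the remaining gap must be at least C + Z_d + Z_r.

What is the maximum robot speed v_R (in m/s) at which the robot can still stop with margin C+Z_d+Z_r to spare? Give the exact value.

at the boundary: (1/4)·v² + (1/10)·v + (-9/80) = 0
  disc = (1/10)² − 4·(1/4)·(-9/80) = 49/400 ; √disc = 7/20
  v_R = (−(1/10) + 7/20) / (2·(1/4)) = 1/2 m/s
check:
braking lasts T_s = (1/2)/2 = 0.2500 s
reaction-phase robot travel = 0.5000·0.1000 = 0.0500 m
robot covers 0.5000·0.2500 − ½·2.0000·0.2500² = 0.0625 m while stopping
human over T_r+T_s: 0.0000·(0.1000+0.2500) = 0.0000 m
residual clearance needed = 0.2500+0.0400+0.0100 = 0.3000 m
sum ≈ 0.0500+0.0625+0.0000+0.3000 ≈ 0.4125 m = S ✓

v_R_max = 1/2 m/s = 0.5000 m/s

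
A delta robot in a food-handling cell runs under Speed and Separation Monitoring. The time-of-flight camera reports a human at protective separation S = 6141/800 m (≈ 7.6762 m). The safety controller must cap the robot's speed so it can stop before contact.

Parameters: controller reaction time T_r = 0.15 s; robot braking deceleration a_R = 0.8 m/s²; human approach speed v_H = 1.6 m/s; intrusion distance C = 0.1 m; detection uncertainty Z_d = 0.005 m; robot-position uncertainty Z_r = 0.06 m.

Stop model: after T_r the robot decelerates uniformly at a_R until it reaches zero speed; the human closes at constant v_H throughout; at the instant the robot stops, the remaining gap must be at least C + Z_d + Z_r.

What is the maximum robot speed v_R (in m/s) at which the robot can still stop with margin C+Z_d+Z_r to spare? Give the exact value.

v_R_max = 21/10 m/s = 2.1000 m/s

at the boundary: (5/8)·v² + (43/20)·v + (-5817/800) = 0
  disc = (43/20)² − 4·(5/8)·(-5817/800) = 36481/1600 ; √disc = 191/40
  v_R = (−(43/20) + 191/40) / (2·(5/8)) = 21/10 m/s
check:
braking lasts T_s = (21/10)/(4/5) = 2.6250 s
robot in T_r: 2.1000·0.1500 = 0.3150 m
robot under decel: 2.1000²/(2·0.8000) = 2.7563 m
human over T_r+T_s: 1.6000·(0.1500+2.6250) = 4.4400 m
C+Z_d+Z_r = 0.1000+0.0050+0.0600 = 0.1650 m
sum ≈ 0.3150+2.7563+4.4400+0.1650 ≈ 7.6762 m = S ✓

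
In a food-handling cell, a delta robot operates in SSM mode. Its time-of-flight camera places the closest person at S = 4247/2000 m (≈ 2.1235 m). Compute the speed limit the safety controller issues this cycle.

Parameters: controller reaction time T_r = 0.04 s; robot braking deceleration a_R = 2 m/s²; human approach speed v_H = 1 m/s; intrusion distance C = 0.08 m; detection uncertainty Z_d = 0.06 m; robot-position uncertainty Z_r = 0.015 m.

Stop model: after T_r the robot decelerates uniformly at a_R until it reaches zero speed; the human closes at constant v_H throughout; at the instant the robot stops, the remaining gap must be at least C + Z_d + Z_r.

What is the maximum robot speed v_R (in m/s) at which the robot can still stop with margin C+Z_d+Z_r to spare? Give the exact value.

v_R_max = 19/10 m/s = 1.9000 m/s

quadratic (1/4)·v² + (27/50)·v + (-3857/2000) = 0
  disc = (27/50)² − 4·(1/4)·(-3857/2000) = 22201/10000 ; √disc = 149/100
  v_R = (−(27/50) + 149/100) / (2·(1/4)) = 19/10 m/s
check:
T_s = v_R/a_R = (19/10)/2 = 0.9500 s
reaction-phase robot travel = 1.9000·0.0400 = 0.0760 m
braking distance = 1.9000²/(2·2.0000) = 0.9025 m
person approaches 1.0000·(0.0400+0.9500) = 0.9900 m
margins: 0.0800+0.0600+0.0150 = 0.1550 m
sum ≈ 0.0760+0.9025+0.9900+0.1550 ≈ 2.1235 m = S ✓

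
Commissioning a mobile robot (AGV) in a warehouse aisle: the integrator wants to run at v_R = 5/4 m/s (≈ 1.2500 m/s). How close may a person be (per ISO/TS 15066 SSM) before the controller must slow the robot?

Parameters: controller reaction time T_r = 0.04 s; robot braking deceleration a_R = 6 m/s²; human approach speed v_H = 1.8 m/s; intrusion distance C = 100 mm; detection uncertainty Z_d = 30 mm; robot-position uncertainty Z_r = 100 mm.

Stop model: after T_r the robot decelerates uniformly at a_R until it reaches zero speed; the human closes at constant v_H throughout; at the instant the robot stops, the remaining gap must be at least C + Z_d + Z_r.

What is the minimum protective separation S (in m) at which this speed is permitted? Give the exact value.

S_min = 20573/24000 m = 0.8572 m

stop time T_s = (5/4)/6 = 0.2083 s
robot covers v_R·T_r = 1.2500·0.0400 = 0.0500 m before braking
robot covers 1.2500·0.2083 − ½·6.0000·0.2083² = 0.1302 m while stopping
human closes 1.8000·0.2483 = 0.4470 m
margins: 0.1000+0.0300+0.1000 = 0.2300 m
S_min ≈ 0.0500+0.1302+0.4470+0.2300  ⇒  S_min = 20573/24000 m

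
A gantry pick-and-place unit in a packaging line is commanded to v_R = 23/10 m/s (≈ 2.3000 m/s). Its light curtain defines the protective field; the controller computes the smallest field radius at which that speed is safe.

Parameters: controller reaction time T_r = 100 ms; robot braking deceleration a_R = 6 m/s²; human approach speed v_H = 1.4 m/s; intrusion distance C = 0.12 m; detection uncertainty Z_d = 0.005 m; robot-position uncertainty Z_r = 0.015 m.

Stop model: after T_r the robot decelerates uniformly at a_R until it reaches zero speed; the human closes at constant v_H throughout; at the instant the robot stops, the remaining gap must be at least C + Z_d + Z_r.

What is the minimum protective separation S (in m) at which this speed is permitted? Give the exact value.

stop time T_s = (23/10)/6 = 0.3833 s
robot covers v_R·T_r = 2.3000·0.1000 = 0.2300 m before braking
robot covers 2.3000·0.3833 − ½·6.0000·0.3833² = 0.4408 m while stopping
human over T_r+T_s: 1.4000·(0.1000+0.3833) = 0.6767 m
residual clearance needed = 0.1200+0.0050+0.0150 = 0.1400 m
S_min ≈ 0.2300+0.4408+0.6767+0.1400  ⇒  S_min = 119/80 m

S_min = 119/80 m = 1.4875 m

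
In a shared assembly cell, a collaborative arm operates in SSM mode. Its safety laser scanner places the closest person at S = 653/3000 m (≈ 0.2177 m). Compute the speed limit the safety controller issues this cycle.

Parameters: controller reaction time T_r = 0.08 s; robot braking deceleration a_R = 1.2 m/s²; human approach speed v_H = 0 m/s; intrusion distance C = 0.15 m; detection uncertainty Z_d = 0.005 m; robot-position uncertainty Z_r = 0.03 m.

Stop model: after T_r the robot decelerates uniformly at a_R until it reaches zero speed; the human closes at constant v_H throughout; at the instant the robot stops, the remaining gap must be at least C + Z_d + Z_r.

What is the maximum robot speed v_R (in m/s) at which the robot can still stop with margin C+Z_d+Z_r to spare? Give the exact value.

quadratic (5/12)·v² + (2/25)·v + (-49/1500) = 0
  disc = (2/25)² − 4·(5/12)·(-49/1500) = 1369/22500 ; √disc = 37/150
  v_R = (−(2/25) + 37/150) / (2·(5/12)) = 1/5 m/s
check:
stop time T_s = (1/5)/(6/5) = 0.1667 s
robot in T_r: 0.2000·0.0800 = 0.0160 m
robot under decel: 0.2000²/(2·1.2000) = 0.0167 m
human over T_r+T_s: 0.0000·(0.0800+0.1667) = 0.0000 m
C+Z_d+Z_r = 0.1500+0.0050+0.0300 = 0.1850 m
sum ≈ 0.0160+0.0167+0.0000+0.1850 ≈ 0.2177 m = S ✓

v_R_max = 1/5 m/s = 0.2000 m/s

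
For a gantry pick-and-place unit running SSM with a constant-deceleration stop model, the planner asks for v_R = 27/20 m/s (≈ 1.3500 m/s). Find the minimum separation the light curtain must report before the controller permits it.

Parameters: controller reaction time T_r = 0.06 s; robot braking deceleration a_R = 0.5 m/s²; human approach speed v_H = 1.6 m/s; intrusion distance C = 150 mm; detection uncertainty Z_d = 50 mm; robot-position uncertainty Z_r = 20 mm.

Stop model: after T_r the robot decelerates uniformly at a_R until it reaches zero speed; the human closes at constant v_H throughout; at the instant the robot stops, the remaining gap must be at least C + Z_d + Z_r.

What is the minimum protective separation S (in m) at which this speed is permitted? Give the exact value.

S_min = 13079/2000 m = 6.5395 m

braking lasts T_s = (27/20)/(1/2) = 2.7000 s
robot covers v_R·T_r = 1.3500·0.0600 = 0.0810 m before braking
robot covers 1.3500·2.7000 − ½·0.5000·2.7000² = 1.8225 m while stopping
person approaches 1.6000·(0.0600+2.7000) = 4.4160 m
margins: 0.1500+0.0500+0.0200 = 0.2200 m
S_min ≈ 0.0810+1.8225+4.4160+0.2200  ⇒  S_min = 13079/2000 m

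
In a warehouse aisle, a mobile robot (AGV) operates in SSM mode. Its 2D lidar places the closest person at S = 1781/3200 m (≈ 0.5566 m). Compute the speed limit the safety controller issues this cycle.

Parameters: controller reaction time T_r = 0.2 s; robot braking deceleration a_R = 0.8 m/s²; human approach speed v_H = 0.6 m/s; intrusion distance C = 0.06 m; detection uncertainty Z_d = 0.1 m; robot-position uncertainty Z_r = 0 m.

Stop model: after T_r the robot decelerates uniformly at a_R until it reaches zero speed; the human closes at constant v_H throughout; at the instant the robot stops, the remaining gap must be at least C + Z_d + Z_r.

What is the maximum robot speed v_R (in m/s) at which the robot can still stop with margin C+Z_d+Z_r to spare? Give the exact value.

collect terms ⇒ (5/8)·v_R² + (19/20)·v_R + (-177/640) = 0
  disc = (19/20)² − 4·(5/8)·(-177/640) = 10201/6400 ; √disc = 101/80
  v_R = (−(19/20) + 101/80) / (2·(5/8)) = 1/4 m/s
check:
T_s = v_R/a_R = (1/4)/(4/5) = 0.3125 s
robot in T_r: 0.2500·0.2000 = 0.0500 m
robot covers 0.2500·0.3125 − ½·0.8000·0.3125² = 0.0391 m while stopping
person approaches 0.6000·(0.2000+0.3125) = 0.3075 m
residual clearance needed = 0.0600+0.1000+0.0000 = 0.1600 m
sum ≈ 0.0500+0.0391+0.3075+0.1600 ≈ 0.5566 m = S ✓

v_R_max = 1/4 m/s = 0.2500 m/s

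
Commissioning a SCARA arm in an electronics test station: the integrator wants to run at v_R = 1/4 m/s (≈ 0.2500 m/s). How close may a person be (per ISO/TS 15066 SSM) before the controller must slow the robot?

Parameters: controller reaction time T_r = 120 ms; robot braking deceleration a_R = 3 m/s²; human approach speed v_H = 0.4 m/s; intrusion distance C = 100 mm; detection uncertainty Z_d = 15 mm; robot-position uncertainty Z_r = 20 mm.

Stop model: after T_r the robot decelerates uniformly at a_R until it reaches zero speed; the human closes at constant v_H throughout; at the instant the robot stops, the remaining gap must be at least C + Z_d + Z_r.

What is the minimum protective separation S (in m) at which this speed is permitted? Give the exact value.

S_min = 1027/4000 m = 0.2567 m

braking lasts T_s = (1/4)/3 = 0.0833 s
robot in T_r: 0.2500·0.1200 = 0.0300 m
braking distance = 0.2500²/(2·3.0000) = 0.0104 m
person approaches 0.4000·(0.1200+0.0833) = 0.0813 m
margins: 0.1000+0.0150+0.0200 = 0.1350 m
S_min ≈ 0.0300+0.0104+0.0813+0.1350  ⇒  S_min = 1027/4000 m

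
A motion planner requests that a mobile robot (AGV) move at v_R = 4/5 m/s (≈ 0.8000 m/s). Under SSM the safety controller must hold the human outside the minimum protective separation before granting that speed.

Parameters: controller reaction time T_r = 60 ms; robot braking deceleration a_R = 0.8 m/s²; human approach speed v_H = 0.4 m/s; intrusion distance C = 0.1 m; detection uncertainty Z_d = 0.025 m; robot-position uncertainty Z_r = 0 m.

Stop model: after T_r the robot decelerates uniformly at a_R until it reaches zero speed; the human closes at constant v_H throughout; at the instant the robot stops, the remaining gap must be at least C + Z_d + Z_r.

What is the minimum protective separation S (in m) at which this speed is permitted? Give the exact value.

S_min = 997/1000 m = 0.9970 m

braking lasts T_s = (4/5)/(4/5) = 1.0000 s
reaction-phase robot travel = 0.8000·0.0600 = 0.0480 m
braking distance = 0.8000²/(2·0.8000) = 0.4000 m
person approaches 0.4000·(0.0600+1.0000) = 0.4240 m
residual clearance needed = 0.1000+0.0250+0.0000 = 0.1250 m
S_min ≈ 0.0480+0.4000+0.4240+0.1250  ⇒  S_min = 997/1000 m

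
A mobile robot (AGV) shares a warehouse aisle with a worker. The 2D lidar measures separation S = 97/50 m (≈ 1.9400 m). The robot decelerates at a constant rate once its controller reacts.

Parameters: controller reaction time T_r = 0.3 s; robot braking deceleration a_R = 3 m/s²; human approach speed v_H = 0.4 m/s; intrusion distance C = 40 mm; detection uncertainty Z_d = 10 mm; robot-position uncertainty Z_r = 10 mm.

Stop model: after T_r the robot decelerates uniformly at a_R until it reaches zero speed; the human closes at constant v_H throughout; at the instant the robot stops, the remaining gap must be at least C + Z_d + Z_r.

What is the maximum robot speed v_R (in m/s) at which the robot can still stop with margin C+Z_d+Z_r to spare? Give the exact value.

v_R_max = 11/5 m/s = 2.2000 m/s

quadratic (1/6)·v² + (13/30)·v + (-44/25) = 0
  disc = (13/30)² − 4·(1/6)·(-44/25) = 49/36 ; √disc = 7/6
  v_R = (−(13/30) + 7/6) / (2·(1/6)) = 11/5 m/s
check:
braking lasts T_s = (11/5)/3 = 0.7333 s
robot in T_r: 2.2000·0.3000 = 0.6600 m
robot covers 2.2000·0.7333 − ½·3.0000·0.7333² = 0.8067 m while stopping
human closes 0.4000·1.0333 = 0.4133 m
residual clearance needed = 0.0400+0.0100+0.0100 = 0.0600 m
sum ≈ 0.6600+0.8067+0.4133+0.0600 ≈ 1.9400 m = S ✓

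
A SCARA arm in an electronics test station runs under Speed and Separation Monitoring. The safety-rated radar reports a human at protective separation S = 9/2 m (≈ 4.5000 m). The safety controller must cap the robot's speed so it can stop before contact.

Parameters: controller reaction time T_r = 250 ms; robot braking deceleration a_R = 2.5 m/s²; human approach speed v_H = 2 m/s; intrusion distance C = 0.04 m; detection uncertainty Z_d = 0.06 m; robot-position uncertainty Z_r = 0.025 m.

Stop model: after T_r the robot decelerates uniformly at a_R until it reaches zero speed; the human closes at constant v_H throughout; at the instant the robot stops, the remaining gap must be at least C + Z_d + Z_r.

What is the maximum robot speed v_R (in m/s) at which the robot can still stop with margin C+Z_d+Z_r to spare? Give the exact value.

v_R_max = 5/2 m/s = 2.5000 m/s

collect terms ⇒ (1/5)·v_R² + (21/20)·v_R + (-31/8) = 0
  disc = (21/20)² − 4·(1/5)·(-31/8) = 1681/400 ; √disc = 41/20
  v_R = (−(21/20) + 41/20) / (2·(1/5)) = 5/2 m/s
check:
braking lasts T_s = (5/2)/(5/2) = 1.0000 s
robot in T_r: 2.5000·0.2500 = 0.6250 m
robot under decel: 2.5000²/(2·2.5000) = 1.2500 m
person approaches 2.0000·(0.2500+1.0000) = 2.5000 m
residual clearance needed = 0.0400+0.0600+0.0250 = 0.1250 m
sum ≈ 0.6250+1.2500+2.5000+0.1250 ≈ 4.5000 m = S ✓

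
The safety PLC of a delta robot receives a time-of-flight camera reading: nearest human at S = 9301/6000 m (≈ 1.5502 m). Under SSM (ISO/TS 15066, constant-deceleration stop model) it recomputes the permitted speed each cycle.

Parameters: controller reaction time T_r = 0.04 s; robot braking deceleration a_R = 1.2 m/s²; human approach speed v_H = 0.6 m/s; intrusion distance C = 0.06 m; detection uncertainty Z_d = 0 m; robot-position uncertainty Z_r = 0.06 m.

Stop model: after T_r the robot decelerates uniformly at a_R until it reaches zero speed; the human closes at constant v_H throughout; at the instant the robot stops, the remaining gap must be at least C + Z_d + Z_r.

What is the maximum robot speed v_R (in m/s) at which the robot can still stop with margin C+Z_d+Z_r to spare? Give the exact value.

v_R_max = 13/10 m/s = 1.3000 m/s

collect terms ⇒ (5/12)·v_R² + (27/50)·v_R + (-8437/6000) = 0
  disc = (27/50)² − 4·(5/12)·(-8437/6000) = 237169/90000 ; √disc = 487/300
  v_R = (−(27/50) + 487/300) / (2·(5/12)) = 13/10 m/s
check:
stop time T_s = (13/10)/(6/5) = 1.0833 s
robot in T_r: 1.3000·0.0400 = 0.0520 m
braking distance = 1.3000²/(2·1.2000) = 0.7042 m
human closes 0.6000·1.1233 = 0.6740 m
margins: 0.0600+0.0000+0.0600 = 0.1200 m
sum ≈ 0.0520+0.7042+0.6740+0.1200 ≈ 1.5502 m = S ✓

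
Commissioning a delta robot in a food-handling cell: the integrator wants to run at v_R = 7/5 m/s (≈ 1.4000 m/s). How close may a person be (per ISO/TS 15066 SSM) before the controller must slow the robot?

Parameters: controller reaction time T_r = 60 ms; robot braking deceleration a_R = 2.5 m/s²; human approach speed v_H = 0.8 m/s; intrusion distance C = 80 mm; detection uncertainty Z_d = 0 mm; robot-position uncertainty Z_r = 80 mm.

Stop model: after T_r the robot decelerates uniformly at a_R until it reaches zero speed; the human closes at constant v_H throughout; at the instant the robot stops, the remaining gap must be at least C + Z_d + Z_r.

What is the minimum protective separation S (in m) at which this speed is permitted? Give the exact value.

S_min = 283/250 m = 1.1320 m

T_s = v_R/a_R = (7/5)/(5/2) = 0.5600 s
robot in T_r: 1.4000·0.0600 = 0.0840 m
robot under decel: 1.4000²/(2·2.5000) = 0.3920 m
person approaches 0.8000·(0.0600+0.5600) = 0.4960 m
margins: 0.0800+0.0000+0.0800 = 0.1600 m
S_min ≈ 0.0840+0.3920+0.4960+0.1600  ⇒  S_min = 283/250 m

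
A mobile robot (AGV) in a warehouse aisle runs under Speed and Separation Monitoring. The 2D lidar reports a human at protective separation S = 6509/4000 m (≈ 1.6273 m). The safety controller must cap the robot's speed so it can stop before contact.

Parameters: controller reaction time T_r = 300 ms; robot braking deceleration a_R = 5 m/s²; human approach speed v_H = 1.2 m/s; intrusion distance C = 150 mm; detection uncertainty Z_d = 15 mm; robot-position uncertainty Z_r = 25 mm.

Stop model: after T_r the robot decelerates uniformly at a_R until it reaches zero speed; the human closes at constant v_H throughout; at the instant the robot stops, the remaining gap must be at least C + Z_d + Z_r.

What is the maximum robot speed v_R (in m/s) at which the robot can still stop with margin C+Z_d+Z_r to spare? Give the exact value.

v_R_max = 31/20 m/s = 1.5500 m/s

at the boundary: (1/10)·v² + (27/50)·v + (-4309/4000) = 0
  disc = (27/50)² − 4·(1/10)·(-4309/4000) = 289/400 ; √disc = 17/20
  v_R = (−(27/50) + 17/20) / (2·(1/10)) = 31/20 m/s
check:
T_s = v_R/a_R = (31/20)/5 = 0.3100 s
reaction-phase robot travel = 1.5500·0.3000 = 0.4650 m
braking distance = 1.5500²/(2·5.0000) = 0.2402 m
human closes 1.2000·0.6100 = 0.7320 m
margins: 0.1500+0.0150+0.0250 = 0.1900 m
sum ≈ 0.4650+0.2402+0.7320+0.1900 ≈ 1.6273 m = S ✓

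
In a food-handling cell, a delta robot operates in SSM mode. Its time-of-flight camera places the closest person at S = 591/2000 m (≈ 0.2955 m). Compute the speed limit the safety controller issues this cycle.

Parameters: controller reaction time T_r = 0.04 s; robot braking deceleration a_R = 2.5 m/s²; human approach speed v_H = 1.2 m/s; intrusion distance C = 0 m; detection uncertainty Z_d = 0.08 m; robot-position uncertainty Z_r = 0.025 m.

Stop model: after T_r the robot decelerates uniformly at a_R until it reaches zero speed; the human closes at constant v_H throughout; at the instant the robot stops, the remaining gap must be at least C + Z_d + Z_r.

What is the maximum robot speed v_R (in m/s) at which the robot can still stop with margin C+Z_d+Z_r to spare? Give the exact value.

at the boundary: (1/5)·v² + (13/25)·v + (-57/400) = 0
  disc = (13/25)² − 4·(1/5)·(-57/400) = 961/2500 ; √disc = 31/50
  v_R = (−(13/25) + 31/50) / (2·(1/5)) = 1/4 m/s
check:
braking lasts T_s = (1/4)/(5/2) = 0.1000 s
robot covers v_R·T_r = 0.2500·0.0400 = 0.0100 m before braking
braking distance = 0.2500²/(2·2.5000) = 0.0125 m
person approaches 1.2000·(0.0400+0.1000) = 0.1680 m
residual clearance needed = 0.0000+0.0800+0.0250 = 0.1050 m
sum ≈ 0.0100+0.0125+0.1680+0.1050 ≈ 0.2955 m = S ✓

v_R_max = 1/4 m/s = 0.2500 m/s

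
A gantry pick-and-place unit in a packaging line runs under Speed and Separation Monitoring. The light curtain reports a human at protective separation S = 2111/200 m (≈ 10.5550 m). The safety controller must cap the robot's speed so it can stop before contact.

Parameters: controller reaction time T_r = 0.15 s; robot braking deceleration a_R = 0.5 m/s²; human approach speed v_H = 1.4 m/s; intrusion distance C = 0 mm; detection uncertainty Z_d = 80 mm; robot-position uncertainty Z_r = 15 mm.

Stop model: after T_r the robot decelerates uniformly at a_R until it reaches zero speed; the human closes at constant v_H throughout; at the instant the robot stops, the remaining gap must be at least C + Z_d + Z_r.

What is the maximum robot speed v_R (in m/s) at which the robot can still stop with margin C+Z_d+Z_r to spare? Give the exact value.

v_R_max = 41/20 m/s = 2.0500 m/s

at the boundary: (1)·v² + (59/20)·v + (-41/4) = 0
  disc = (59/20)² − 4·(1)·(-41/4) = 19881/400 ; √disc = 141/20
  v_R = (−(59/20) + 141/20) / (2·(1)) = 41/20 m/s
check:
braking lasts T_s = (41/20)/(1/2) = 4.1000 s
robot covers v_R·T_r = 2.0500·0.1500 = 0.3075 m before braking
robot covers 2.0500·4.1000 − ½·0.5000·4.1000² = 4.2025 m while stopping
human closes 1.4000·4.2500 = 5.9500 m
margins: 0.0000+0.0800+0.0150 = 0.0950 m
sum ≈ 0.3075+4.2025+5.9500+0.0950 ≈ 10.5550 m = S ✓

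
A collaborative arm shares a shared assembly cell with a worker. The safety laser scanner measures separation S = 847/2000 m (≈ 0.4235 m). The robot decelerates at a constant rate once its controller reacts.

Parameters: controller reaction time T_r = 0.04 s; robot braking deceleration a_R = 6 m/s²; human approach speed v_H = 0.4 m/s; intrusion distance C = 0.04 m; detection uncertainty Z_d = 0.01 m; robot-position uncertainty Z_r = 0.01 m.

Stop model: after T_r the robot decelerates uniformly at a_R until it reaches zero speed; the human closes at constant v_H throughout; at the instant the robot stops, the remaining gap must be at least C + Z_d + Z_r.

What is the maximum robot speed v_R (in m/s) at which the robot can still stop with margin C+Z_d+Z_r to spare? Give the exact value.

v_R_max = 3/2 m/s = 1.5000 m/s

at the boundary: (1/12)·v² + (8/75)·v + (-139/400) = 0
  disc = (8/75)² − 4·(1/12)·(-139/400) = 11449/90000 ; √disc = 107/300
  v_R = (−(8/75) + 107/300) / (2·(1/12)) = 3/2 m/s
check:
T_s = v_R/a_R = (3/2)/6 = 0.2500 s
robot in T_r: 1.5000·0.0400 = 0.0600 m
robot under decel: 1.5000²/(2·6.0000) = 0.1875 m
human over T_r+T_s: 0.4000·(0.0400+0.2500) = 0.1160 m
residual clearance needed = 0.0400+0.0100+0.0100 = 0.0600 m
sum ≈ 0.0600+0.1875+0.1160+0.0600 ≈ 0.4235 m = S ✓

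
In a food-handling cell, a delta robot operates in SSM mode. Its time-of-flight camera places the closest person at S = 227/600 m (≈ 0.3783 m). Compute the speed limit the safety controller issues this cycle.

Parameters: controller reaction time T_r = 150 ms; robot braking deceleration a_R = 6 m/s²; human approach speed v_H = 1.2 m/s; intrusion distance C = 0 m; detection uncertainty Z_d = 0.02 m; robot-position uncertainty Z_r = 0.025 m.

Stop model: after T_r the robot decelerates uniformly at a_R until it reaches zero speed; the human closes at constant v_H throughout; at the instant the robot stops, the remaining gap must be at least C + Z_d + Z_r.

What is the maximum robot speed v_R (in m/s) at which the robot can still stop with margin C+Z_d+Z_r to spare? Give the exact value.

v_R_max = 2/5 m/s = 0.4000 m/s

collect terms ⇒ (1/12)·v_R² + (7/20)·v_R + (-23/150) = 0
  disc = (7/20)² − 4·(1/12)·(-23/150) = 25/144 ; √disc = 5/12
  v_R = (−(7/20) + 5/12) / (2·(1/12)) = 2/5 m/s
check:
T_s = v_R/a_R = (2/5)/6 = 0.0667 s
robot covers v_R·T_r = 0.4000·0.1500 = 0.0600 m before braking
braking distance = 0.4000²/(2·6.0000) = 0.0133 m
human over T_r+T_s: 1.2000·(0.1500+0.0667) = 0.2600 m
margins: 0.0000+0.0200+0.0250 = 0.0450 m
sum ≈ 0.0600+0.0133+0.2600+0.0450 ≈ 0.3783 m = S ✓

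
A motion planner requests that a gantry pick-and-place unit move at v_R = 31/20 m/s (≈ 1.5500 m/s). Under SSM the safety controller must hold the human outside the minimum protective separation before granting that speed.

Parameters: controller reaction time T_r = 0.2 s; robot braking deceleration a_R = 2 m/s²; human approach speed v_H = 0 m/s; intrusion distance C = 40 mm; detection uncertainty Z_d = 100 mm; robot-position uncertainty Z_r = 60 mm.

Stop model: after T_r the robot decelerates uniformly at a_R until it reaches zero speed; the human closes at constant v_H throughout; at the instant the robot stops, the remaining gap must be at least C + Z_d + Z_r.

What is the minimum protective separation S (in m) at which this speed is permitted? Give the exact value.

stop time T_s = (31/20)/2 = 0.7750 s
reaction-phase robot travel = 1.5500·0.2000 = 0.3100 m
robot covers 1.5500·0.7750 − ½·2.0000·0.7750² = 0.6006 m while stopping
human over T_r+T_s: 0.0000·(0.2000+0.7750) = 0.0000 m
C+Z_d+Z_r = 0.0400+0.1000+0.0600 = 0.2000 m
S_min ≈ 0.3100+0.6006+0.0000+0.2000  ⇒  S_min = 1777/1600 m

S_min = 1777/1600 m = 1.1106 m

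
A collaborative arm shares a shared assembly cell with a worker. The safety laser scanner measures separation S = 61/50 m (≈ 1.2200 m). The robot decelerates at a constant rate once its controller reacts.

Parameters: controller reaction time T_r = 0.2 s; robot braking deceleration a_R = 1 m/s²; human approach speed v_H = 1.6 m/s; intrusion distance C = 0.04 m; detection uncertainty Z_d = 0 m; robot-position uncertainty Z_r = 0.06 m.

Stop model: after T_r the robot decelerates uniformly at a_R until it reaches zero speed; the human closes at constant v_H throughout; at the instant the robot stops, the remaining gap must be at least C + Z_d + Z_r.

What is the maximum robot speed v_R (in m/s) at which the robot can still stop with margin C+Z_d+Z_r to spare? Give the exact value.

v_R_max = 2/5 m/s = 0.4000 m/s

at the boundary: (1/2)·v² + (9/5)·v + (-4/5) = 0
  disc = (9/5)² − 4·(1/2)·(-4/5) = 121/25 ; √disc = 11/5
  v_R = (−(9/5) + 11/5) / (2·(1/2)) = 2/5 m/s
check:
stop time T_s = (2/5)/1 = 0.4000 s
robot in T_r: 0.4000·0.2000 = 0.0800 m
braking distance = 0.4000²/(2·1.0000) = 0.0800 m
person approaches 1.6000·(0.2000+0.4000) = 0.9600 m
residual clearance needed = 0.0400+0.0000+0.0600 = 0.1000 m
sum ≈ 0.0800+0.0800+0.9600+0.1000 ≈ 1.2200 m = S ✓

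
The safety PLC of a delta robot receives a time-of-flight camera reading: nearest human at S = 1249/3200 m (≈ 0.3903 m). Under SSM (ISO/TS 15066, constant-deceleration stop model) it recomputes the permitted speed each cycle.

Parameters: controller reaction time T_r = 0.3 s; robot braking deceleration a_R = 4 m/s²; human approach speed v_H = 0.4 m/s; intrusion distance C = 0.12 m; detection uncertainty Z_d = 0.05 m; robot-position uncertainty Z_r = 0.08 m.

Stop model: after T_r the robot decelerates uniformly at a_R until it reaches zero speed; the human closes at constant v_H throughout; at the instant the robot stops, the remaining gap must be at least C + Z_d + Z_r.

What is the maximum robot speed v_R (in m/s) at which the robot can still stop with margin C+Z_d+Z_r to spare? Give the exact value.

collect terms ⇒ (1/8)·v_R² + (2/5)·v_R + (-13/640) = 0
  disc = (2/5)² − 4·(1/8)·(-13/640) = 1089/6400 ; √disc = 33/80
  v_R = (−(2/5) + 33/80) / (2·(1/8)) = 1/20 m/s
check:
T_s = v_R/a_R = (1/20)/4 = 0.0125 s
robot covers v_R·T_r = 0.0500·0.3000 = 0.0150 m before braking
robot under decel: 0.0500²/(2·4.0000) = 0.0003 m
person approaches 0.4000·(0.3000+0.0125) = 0.1250 m
C+Z_d+Z_r = 0.1200+0.0500+0.0800 = 0.2500 m
sum ≈ 0.0150+0.0003+0.1250+0.2500 ≈ 0.3903 m = S ✓

v_R_max = 1/20 m/s = 0.0500 m/s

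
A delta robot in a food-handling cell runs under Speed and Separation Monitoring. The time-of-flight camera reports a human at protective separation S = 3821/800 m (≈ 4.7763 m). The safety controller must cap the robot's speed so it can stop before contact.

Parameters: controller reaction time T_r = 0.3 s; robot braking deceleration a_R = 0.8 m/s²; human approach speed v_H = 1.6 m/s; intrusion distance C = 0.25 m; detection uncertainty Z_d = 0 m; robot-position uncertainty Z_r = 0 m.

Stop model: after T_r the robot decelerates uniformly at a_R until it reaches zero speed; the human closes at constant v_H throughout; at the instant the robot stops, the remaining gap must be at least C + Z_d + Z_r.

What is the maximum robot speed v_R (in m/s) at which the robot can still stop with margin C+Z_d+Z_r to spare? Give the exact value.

v_R_max = 13/10 m/s = 1.3000 m/s

quadratic (5/8)·v² + (23/10)·v + (-3237/800) = 0
  disc = (23/10)² − 4·(5/8)·(-3237/800) = 24649/1600 ; √disc = 157/40
  v_R = (−(23/10) + 157/40) / (2·(5/8)) = 13/10 m/s
check:
stop time T_s = (13/10)/(4/5) = 1.6250 s
robot in T_r: 1.3000·0.3000 = 0.3900 m
braking distance = 1.3000²/(2·0.8000) = 1.0562 m
person approaches 1.6000·(0.3000+1.6250) = 3.0800 m
residual clearance needed = 0.2500+0.0000+0.0000 = 0.2500 m
sum ≈ 0.3900+1.0562+3.0800+0.2500 ≈ 4.7763 m = S ✓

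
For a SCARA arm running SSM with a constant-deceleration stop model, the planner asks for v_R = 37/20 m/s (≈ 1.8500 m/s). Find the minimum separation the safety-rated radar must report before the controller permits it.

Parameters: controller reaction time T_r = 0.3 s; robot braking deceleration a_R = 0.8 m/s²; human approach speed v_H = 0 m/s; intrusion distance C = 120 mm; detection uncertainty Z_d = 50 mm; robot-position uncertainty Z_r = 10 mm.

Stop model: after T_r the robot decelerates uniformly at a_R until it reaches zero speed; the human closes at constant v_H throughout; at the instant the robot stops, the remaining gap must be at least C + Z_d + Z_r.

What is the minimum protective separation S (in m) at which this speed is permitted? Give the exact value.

T_s = v_R/a_R = (37/20)/(4/5) = 2.3125 s
reaction-phase robot travel = 1.8500·0.3000 = 0.5550 m
robot covers 1.8500·2.3125 − ½·0.8000·2.3125² = 2.1391 m while stopping
person approaches 0.0000·(0.3000+2.3125) = 0.0000 m
C+Z_d+Z_r = 0.1200+0.0500+0.0100 = 0.1800 m
S_min ≈ 0.5550+2.1391+0.0000+0.1800  ⇒  S_min = 9197/3200 m

S_min = 9197/3200 m = 2.8741 m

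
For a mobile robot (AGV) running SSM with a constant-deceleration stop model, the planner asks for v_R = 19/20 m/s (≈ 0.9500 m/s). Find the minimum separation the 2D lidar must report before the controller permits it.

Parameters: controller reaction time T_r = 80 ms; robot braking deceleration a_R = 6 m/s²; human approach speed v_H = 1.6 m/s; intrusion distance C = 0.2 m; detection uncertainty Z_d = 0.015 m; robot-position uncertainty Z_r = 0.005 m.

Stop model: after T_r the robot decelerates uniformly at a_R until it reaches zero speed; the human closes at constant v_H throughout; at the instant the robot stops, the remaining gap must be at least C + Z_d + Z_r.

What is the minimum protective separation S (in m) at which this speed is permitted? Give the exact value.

stop time T_s = (19/20)/6 = 0.1583 s
robot in T_r: 0.9500·0.0800 = 0.0760 m
robot covers 0.9500·0.1583 − ½·6.0000·0.1583² = 0.0752 m while stopping
person approaches 1.6000·(0.0800+0.1583) = 0.3813 m
C+Z_d+Z_r = 0.2000+0.0150+0.0050 = 0.2200 m
S_min ≈ 0.0760+0.0752+0.3813+0.2200  ⇒  S_min = 18061/24000 m

S_min = 18061/24000 m = 0.7525 m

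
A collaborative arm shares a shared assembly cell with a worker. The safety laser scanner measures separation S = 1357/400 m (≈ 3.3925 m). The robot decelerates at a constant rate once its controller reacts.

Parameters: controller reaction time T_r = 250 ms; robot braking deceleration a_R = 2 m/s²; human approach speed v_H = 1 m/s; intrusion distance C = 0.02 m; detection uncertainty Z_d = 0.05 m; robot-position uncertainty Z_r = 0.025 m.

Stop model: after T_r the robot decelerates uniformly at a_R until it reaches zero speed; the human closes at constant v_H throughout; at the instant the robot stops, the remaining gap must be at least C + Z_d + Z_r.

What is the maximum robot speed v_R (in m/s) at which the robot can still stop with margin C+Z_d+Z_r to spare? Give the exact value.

v_R_max = 23/10 m/s = 2.3000 m/s

at the boundary: (1/4)·v² + (3/4)·v + (-1219/400) = 0
  disc = (3/4)² − 4·(1/4)·(-1219/400) = 361/100 ; √disc = 19/10
  v_R = (−(3/4) + 19/10) / (2·(1/4)) = 23/10 m/s
check:
stop time T_s = (23/10)/2 = 1.1500 s
reaction-phase robot travel = 2.3000·0.2500 = 0.5750 m
braking distance = 2.3000²/(2·2.0000) = 1.3225 m
person approaches 1.0000·(0.2500+1.1500) = 1.4000 m
margins: 0.0200+0.0500+0.0250 = 0.0950 m
sum ≈ 0.5750+1.3225+1.4000+0.0950 ≈ 3.3925 m = S ✓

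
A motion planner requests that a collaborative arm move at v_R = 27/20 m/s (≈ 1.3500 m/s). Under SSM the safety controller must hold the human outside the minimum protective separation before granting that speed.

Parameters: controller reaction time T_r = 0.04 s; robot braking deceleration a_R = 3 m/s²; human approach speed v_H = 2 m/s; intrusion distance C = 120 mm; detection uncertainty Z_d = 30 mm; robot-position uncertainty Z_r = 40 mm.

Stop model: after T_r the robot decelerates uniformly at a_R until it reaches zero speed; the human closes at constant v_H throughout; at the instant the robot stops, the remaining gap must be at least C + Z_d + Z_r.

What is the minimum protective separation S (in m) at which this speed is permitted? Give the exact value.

stop time T_s = (27/20)/3 = 0.4500 s
reaction-phase robot travel = 1.3500·0.0400 = 0.0540 m
braking distance = 1.3500²/(2·3.0000) = 0.3038 m
human over T_r+T_s: 2.0000·(0.0400+0.4500) = 0.9800 m
margins: 0.1200+0.0300+0.0400 = 0.1900 m
S_min ≈ 0.0540+0.3038+0.9800+0.1900  ⇒  S_min = 6111/4000 m

S_min = 6111/4000 m = 1.5277 m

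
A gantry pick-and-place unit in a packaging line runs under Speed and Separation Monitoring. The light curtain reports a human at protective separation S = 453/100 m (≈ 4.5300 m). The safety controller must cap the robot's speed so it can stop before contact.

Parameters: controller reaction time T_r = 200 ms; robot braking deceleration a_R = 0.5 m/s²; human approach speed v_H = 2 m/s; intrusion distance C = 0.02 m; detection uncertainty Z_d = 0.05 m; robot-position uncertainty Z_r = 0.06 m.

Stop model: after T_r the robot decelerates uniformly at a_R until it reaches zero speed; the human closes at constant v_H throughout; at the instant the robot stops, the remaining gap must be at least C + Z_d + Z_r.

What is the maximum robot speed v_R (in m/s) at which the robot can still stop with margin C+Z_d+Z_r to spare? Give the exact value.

v_R_max = 4/5 m/s = 0.8000 m/s

quadratic (1)·v² + (21/5)·v + (-4) = 0
  disc = (21/5)² − 4·(1)·(-4) = 841/25 ; √disc = 29/5
  v_R = (−(21/5) + 29/5) / (2·(1)) = 4/5 m/s
check:
braking lasts T_s = (4/5)/(1/2) = 1.6000 s
reaction-phase robot travel = 0.8000·0.2000 = 0.1600 m
robot under decel: 0.8000²/(2·0.5000) = 0.6400 m
human closes 2.0000·1.8000 = 3.6000 m
residual clearance needed = 0.0200+0.0500+0.0600 = 0.1300 m
sum ≈ 0.1600+0.6400+3.6000+0.1300 ≈ 4.5300 m = S ✓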